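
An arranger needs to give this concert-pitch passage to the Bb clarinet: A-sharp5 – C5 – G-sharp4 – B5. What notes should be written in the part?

The Bb clarinet sounds a major second below written, so the written part must be a major second above concert — transpose each note up.
A#5 -> B#5
C5 -> D5
G#4 -> A#4
B5 -> C#6

B#5 D5 A#4 C#6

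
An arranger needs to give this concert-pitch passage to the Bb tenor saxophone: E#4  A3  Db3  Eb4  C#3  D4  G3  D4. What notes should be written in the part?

Written C4 sounds as Bb2 on the Bb tenor saxophone, so concert pitches are written a major ninth up.
E#4 to F##5
A3 to B4
Db3 to Eb4
Eb4 to F5
C#3 to D#4
D4 to E5
G3 to A4
D4 to E5

F##5 B4 Eb4 F5 D#4 E5 A4 E5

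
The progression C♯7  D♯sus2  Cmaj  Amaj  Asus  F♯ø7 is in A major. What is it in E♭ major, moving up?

A major up to E♭ major is a diminished fifth; each chord root moves by that interval while the quality stays the same.
C♯7: root C♯ up a diminished fifth → G, giving G7.
D♯sus2: root D♯ up a diminished fifth → A, giving Asus2.
Cmaj: root C up a diminished fifth → Gb, giving Gbmaj.
Amaj: root A up a diminished fifth → Eb, giving Ebmaj.
Asus: root A up a diminished fifth → Eb, giving Ebsus.
F♯ø7: root F♯ up a diminished fifth → C, giving Cø7.

G7 Asus2 Gbmaj Ebmaj Ebsus Cø7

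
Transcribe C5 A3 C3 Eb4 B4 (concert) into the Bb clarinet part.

D5 B3 D3 F4 C#5

The Bb clarinet sounds a major second below written, so the written part must be a major second above concert — transpose each note up.
C5 gives D5
A3 gives B3
C3 gives D3
Eb4 gives F4
B4 gives C#5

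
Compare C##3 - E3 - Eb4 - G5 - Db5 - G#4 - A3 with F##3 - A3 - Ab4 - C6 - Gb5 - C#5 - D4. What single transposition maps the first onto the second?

From C##3 to F##3 is 4 letter names — a fourth of some quality.
C##3 to F##3 is 5 semitones, which makes it a perfect fourth; the second version is higher, so the direction is up.
Checking another pair — A3 → D4 — gives the same interval.

up a perfect fourth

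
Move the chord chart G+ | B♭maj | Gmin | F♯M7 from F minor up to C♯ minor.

D#+ F#maj D#min C##M7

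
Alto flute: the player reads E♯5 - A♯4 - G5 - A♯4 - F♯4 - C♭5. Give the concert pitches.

Written C4 on the alto flute sounds as G3, a perfect fourth lower; apply that shift to every note.
E#5 becomes B#4
A#4 becomes E#4
G5 becomes D5
A#4 becomes E#4
F#4 becomes C#4
Cb5 becomes Gb4

B#4 E#4 D5 E#4 C#4 Gb4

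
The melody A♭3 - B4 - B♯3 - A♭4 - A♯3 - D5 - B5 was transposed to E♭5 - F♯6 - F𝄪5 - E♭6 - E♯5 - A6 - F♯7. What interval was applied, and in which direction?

Take the first pair: Ab3 → Eb5. A to E spans 12 letter names, so the interval is some kind of twelfth.
Ab3 to Eb5 is 19 semitones, which makes it a perfect twelfth; the second version is higher, so the direction is up.
Checking another pair — B5 → F#7 — gives the same interval.

up a perfect twelfth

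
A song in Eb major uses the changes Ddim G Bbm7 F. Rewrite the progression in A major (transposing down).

G#dim C# Em7 B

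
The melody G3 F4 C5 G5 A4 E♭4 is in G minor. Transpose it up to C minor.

G minor to C minor up is a perfect fourth, so every note moves up by that interval.
G3 -> C4
F4 -> Bb4
C5 -> F5
G5 -> C6
A4 -> D5
Eb4 -> Ab4

C4 Bb4 F5 C6 D5 Ab4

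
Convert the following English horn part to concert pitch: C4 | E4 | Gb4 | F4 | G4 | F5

F3 A3 Cb4 Bb3 C4 Bb4

Written C4 on the English horn sounds as F3, a perfect fifth lower; apply that shift to every note.
C4 -> F3
E4 -> A3
Gb4 -> Cb4
F4 -> Bb3
G4 -> C4
F5 -> Bb4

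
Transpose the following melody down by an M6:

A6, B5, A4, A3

C6 D5 C4 C3

A6 down a major sixth is C6.
B5 down a major sixth is D5.
A4: a sixth down reaches C, and 9 semitones makes it C4.
A major sixth down from A3 gives C3.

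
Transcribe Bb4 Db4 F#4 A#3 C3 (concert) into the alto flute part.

Eb5 Gb4 B4 D#4 F3

Written C4 sounds as G3 on the alto flute, so concert pitches are written a perfect fourth up.
Bb4 gives Eb5
Db4 gives Gb4
F#4 gives B4
A#3 gives D#4
C3 gives F3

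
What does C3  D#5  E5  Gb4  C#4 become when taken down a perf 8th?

C3 down a perfect octave is C2.
A perfect octave down from D#5 gives D#4.
A perfect octave down from E5 gives E4.
Gb4 down a perfect octave is Gb3.
A perfect octave down from C#4 gives C#3.

C2 D#4 E4 Gb3 C#3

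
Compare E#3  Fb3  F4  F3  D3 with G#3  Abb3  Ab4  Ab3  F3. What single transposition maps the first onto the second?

up a minor third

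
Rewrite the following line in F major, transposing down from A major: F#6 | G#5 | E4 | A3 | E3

D6 E5 C4 F3 C3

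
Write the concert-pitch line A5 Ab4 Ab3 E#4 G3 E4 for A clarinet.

C6 Cb5 Cb4 G#4 Bb3 G4

The A clarinet sounds a minor third below written, so the written part must be a minor third above concert — transpose each note up.
A5 becomes C6
Ab4 becomes Cb5
Ab3 becomes Cb4
E#4 becomes G#4
G3 becomes Bb3
E4 becomes G4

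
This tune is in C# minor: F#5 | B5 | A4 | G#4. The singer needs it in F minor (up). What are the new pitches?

Bb5 Eb6 Db5 C5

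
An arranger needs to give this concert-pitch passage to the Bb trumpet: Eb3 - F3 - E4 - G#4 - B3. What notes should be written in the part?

F3 G3 F#4 A#4 C#4

Written C4 sounds as Bb3 on the Bb trumpet, so concert pitches are written a major second up.
Eb3 → F3
F3 → G3
E4 → F#4
G#4 → A#4
B3 → C#4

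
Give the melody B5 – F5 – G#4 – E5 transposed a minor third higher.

D6 Ab5 B4 G5

B5 gives D6
F5 gives Ab5
G#4 gives B4
E5 gives G5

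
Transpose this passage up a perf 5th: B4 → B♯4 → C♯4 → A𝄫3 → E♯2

F#5 F##5 G#4 Ebb4 B#2

A perfect fifth up from B4 gives F#5.
B#4: a fifth up reaches F, and 7 semitones makes it F##5.
C#4: a fifth up reaches G, and 7 semitones makes it G#4.
Abb3 up a perfect fifth is Ebb4.
E#2 up a perfect fifth is B#2.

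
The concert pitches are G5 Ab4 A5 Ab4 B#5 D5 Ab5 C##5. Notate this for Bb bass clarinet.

A6 Bb5 B6 Bb5 C##7 E6 Bb6 D##6

Written C4 sounds as Bb2 on the Bb bass clarinet, so concert pitches are written a major ninth up.
G5 gives A6
Ab4 gives Bb5
A5 gives B6
Ab4 gives Bb5
B#5 gives C##7
D5 gives E6
Ab5 gives Bb6
C##5 gives D##6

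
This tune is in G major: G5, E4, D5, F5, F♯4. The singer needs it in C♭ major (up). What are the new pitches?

Cb6 Ab4 Gb5 Bbb5 Bb4

From G up to C♭ is a diminished fourth; apply that to each pitch.
G5 becomes Cb6
E4 becomes Ab4
D5 becomes Gb5
F5 becomes Bbb5
F#4 becomes Bb4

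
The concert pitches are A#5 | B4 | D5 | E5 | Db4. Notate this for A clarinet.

C#6 D5 F5 G5 Fb4

Written C4 sounds as A3 on the A clarinet, so concert pitches are written a minor third up.
A#5 → C#6
B4 → D5
D5 → F5
E5 → G5
Db4 → Fb4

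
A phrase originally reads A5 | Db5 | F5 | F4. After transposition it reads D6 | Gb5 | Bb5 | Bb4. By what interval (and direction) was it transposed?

up a perfect fourth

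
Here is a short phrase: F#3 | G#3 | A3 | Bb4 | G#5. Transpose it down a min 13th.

A#1 B#1 C#2 D3 B#3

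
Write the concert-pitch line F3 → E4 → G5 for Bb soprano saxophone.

G3 F#4 A5

Written C4 sounds as Bb3 on the Bb soprano saxophone, so concert pitches are written a major second up.
F3 to G3
E4 to F#4
G5 to A5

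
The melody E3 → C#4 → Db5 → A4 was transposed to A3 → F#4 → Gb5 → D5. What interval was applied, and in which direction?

up a perfect fourth

Take the first pair: E3 → A3. E to A spans 4 letter names, so the interval is some kind of fourth.
E3 to A3 is 5 semitones, which makes it a perfect fourth; the second version is higher, so the direction is up.
Checking another pair — A4 → D5 — gives the same interval.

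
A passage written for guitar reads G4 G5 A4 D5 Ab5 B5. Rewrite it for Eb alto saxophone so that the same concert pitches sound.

First find concert pitch: the guitar sounds a perfect octave below written, so G4 G5 A4 D5 Ab5 B5 sounds G3 G4 A3 D4 Ab4 B4.
Then write for Eb alto saxophone: it sounds a major sixth below written, so the part must be a major sixth above concert.
G3 → E4
G4 → E5
A3 → F#4
D4 → B4
Ab4 → F5
B4 → G#5

E4 E5 F#4 B4 F5 G#5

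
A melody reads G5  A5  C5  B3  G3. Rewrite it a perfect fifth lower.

C5 D5 F4 E3 C3

G5 becomes C5
A5 becomes D5
C5 becomes F4
B3 becomes E3
G3 becomes C3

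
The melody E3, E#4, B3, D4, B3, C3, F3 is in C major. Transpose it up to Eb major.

G3 G#4 D4 F4 D4 Eb3 Ab3

C major to Eb major up is a minor third, so every note moves up by that interval.
E3 → G3
E#4 → G#4
B3 → D4
D4 → F4
B3 → D4
C3 → Eb3
F3 → Ab3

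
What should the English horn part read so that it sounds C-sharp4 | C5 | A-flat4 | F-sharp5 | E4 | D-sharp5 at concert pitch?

Written C4 sounds as F3 on the English horn, so concert pitches are written a perfect fifth up.
C#4 to G#4
C5 to G5
Ab4 to Eb5
F#5 to C#6
E4 to B4
D#5 to A#5

G#4 G5 Eb5 C#6 B4 A#5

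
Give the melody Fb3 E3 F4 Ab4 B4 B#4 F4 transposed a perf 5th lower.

Fb3 down a perfect fifth is Bbb2.
E3: a fifth down reaches A, and 7 semitones makes it A2.
A perfect fifth down from F4 gives Bb3.
Ab4: a fifth down reaches D, and 7 semitones makes it Db4.
B4 down a perfect fifth is E4.
B#4: a fifth down reaches E, and 7 semitones makes it E#4.
F4 down a perfect fifth is Bb3.

Bbb2 A2 Bb3 Db4 E4 E#4 Bb3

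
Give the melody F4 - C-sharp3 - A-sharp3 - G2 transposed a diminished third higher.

Abb4 Eb3 C4 Bbb2

F4 up a diminished third is Abb4.
A diminished third up from C#3 gives Eb3.
A#3 up a diminished third is C4.
G2 up a diminished third is Bbb2.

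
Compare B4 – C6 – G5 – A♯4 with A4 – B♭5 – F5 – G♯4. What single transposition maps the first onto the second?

down a major second

Take the first pair: B4 → A4. B to A spans 2 letter names, so the interval is some kind of second.
A4 to B4 is 2 semitones, which makes it a major second; the second version is lower, so the direction is down.
Checking another pair — A#4 → G#4 — gives the same interval.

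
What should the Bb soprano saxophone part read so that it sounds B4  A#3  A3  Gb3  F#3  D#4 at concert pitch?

Written C4 sounds as Bb3 on the Bb soprano saxophone, so concert pitches are written a major second up.
B4 to C#5
A#3 to B#3
A3 to B3
Gb3 to Ab3
F#3 to G#3
D#4 to E#4

C#5 B#3 B3 Ab3 G#3 E#4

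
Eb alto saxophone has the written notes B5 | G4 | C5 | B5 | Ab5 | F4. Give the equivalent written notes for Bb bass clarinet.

E6 C5 F5 E6 Db6 Bb4

First find concert pitch: the Eb alto saxophone sounds a major sixth below written, so B5 G4 C5 B5 Ab5 F4 sounds D5 Bb3 Eb4 D5 Cb5 Ab3.
Then write for Bb bass clarinet: it sounds a major ninth below written, so the part must be a major ninth above concert.
D5 → E6
Bb3 → C5
Eb4 → F5
D5 → E6
Cb5 → Db6
Ab3 → Bb4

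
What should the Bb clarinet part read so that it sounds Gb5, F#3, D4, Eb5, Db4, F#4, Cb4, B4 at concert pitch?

Ab5 G#3 E4 F5 Eb4 G#4 Db4 C#5

The Bb clarinet sounds a major second below written, so the written part must be a major second above concert — transpose each note up.
Gb5 gives Ab5
F#3 gives G#3
D4 gives E4
Eb5 gives F5
Db4 gives Eb4
F#4 gives G#4
Cb4 gives Db4
B4 gives C#5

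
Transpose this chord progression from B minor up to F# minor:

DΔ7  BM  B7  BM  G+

AΔ7 F#M F#7 F#M D+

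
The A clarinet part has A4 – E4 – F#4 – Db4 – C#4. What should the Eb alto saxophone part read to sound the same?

First find concert pitch: the A clarinet sounds a minor third below written, so A4 E4 F#4 Db4 C#4 sounds F#4 C#4 D#4 Bb3 A#3.
Then write for Eb alto saxophone: it sounds a major sixth below written, so the part must be a major sixth above concert.
F#4 → D#5
C#4 → A#4
D#4 → B#4
Bb3 → G4
A#3 → F##4

D#5 A#4 B#4 G4 F##4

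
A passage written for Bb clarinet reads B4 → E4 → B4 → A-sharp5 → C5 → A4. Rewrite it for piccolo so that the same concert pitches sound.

First find concert pitch: the Bb clarinet sounds a major second below written, so B4 E4 B4 A-sharp5 C5 A4 sounds A4 D4 A4 G#5 Bb4 G4.
Then write for piccolo: it sounds a perfect octave above written, so the part must be a perfect octave below concert.
A4 → A3
D4 → D3
A4 → A3
G#5 → G#4
Bb4 → Bb3
G4 → G3

A3 D3 A3 G#4 Bb3 G3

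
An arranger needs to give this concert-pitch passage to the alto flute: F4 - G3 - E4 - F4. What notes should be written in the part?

Bb4 C4 A4 Bb4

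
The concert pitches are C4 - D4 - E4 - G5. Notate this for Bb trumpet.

D4 E4 F#4 A5

Written C4 sounds as Bb3 on the Bb trumpet, so concert pitches are written a major second up.
C4 -> D4
D4 -> E4
E4 -> F#4
G5 -> A5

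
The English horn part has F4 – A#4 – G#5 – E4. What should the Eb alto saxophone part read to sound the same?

First find concert pitch: the English horn sounds a perfect fifth below written, so F4 A#4 G#5 E4 sounds Bb3 D#4 C#5 A3.
Then write for Eb alto saxophone: it sounds a major sixth below written, so the part must be a major sixth above concert.
Bb3 → G4
D#4 → B#4
C#5 → A#5
A3 → F#4

G4 B#4 A#5 F#4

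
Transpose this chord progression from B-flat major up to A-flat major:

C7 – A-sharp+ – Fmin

Bb7 G#+ Ebmin

B-flat major up to A-flat major is a minor seventh; each chord root moves by that interval while the quality stays the same.
C7: root C up a minor seventh → Bb, giving Bb7.
A-sharp+: root A-sharp up a minor seventh → G#, giving G#+.
Fmin: root F up a minor seventh → Eb, giving Ebmin.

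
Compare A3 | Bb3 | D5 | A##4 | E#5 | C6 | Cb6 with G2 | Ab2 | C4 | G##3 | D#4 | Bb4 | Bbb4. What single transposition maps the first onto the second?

down a major ninth

From A3 to G2 is 9 letter names — a ninth of some quality.
G2 to A3 is 14 semitones, which makes it a major ninth; the second version is lower, so the direction is down.
Checking another pair — Cb6 → Bbb4 — gives the same interval.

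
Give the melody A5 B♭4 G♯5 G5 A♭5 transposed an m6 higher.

F6 Gb5 E6 Eb6 Fb6

A minor sixth up from A5 gives F6.
Bb4 up a minor sixth is Gb5.
A minor sixth up from G#5 gives E6.
G5 up a minor sixth is Eb6.
Ab5 up a minor sixth is Fb6.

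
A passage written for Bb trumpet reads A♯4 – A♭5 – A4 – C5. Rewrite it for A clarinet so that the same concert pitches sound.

B4 Bbb5 Bb4 Db5

First find concert pitch: the Bb trumpet sounds a major second below written, so A♯4 A♭5 A4 C5 sounds G#4 Gb5 G4 Bb4.
Then write for A clarinet: it sounds a minor third below written, so the part must be a minor third above concert.
G#4 → B4
Gb5 → Bbb5
G4 → Bb4
Bb4 → Db5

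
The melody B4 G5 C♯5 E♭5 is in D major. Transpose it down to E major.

C#4 A4 D#4 F4

From D down to E is a minor seventh; apply that to each pitch.
B4 becomes C#4
G5 becomes A4
C#5 becomes D#4
Eb5 becomes F4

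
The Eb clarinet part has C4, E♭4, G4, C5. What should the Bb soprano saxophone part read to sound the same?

F4 Ab4 C5 F5

First find concert pitch: the Eb clarinet sounds a minor third above written, so C4 E♭4 G4 C5 sounds Eb4 Gb4 Bb4 Eb5.
Then write for Bb soprano saxophone: it sounds a major second below written, so the part must be a major second above concert.
Eb4 → F4
Gb4 → Ab4
Bb4 → C5
Eb5 → F5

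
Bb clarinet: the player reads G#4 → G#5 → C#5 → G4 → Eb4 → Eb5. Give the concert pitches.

Written C4 on the Bb clarinet sounds as Bb3, a major second lower; apply that shift to every note.
G#4 becomes F#4
G#5 becomes F#5
C#5 becomes B4
G4 becomes F4
Eb4 becomes Db4
Eb5 becomes Db5

F#4 F#5 B4 F4 Db4 Db5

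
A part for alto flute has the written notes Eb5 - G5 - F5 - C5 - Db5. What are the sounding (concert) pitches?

Bb4 D5 C5 G4 Ab4

Written C4 on the alto flute sounds as G3, a perfect fourth lower; apply that shift to every note.
Eb5 -> Bb4
G5 -> D5
F5 -> C5
C5 -> G4
Db5 -> Ab4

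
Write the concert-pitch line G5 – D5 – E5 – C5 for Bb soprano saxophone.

A5 E5 F#5 D5

The Bb soprano saxophone sounds a major second below written, so the written part must be a major second above concert — transpose each note up.
G5 to A5
D5 to E5
E5 to F#5
C5 to D5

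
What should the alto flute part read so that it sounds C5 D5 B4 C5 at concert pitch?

F5 G5 E5 F5

Written C4 sounds as G3 on the alto flute, so concert pitches are written a perfect fourth up.
C5 gives F5
D5 gives G5
B4 gives E5
C5 gives F5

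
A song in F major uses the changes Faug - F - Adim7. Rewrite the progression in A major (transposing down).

Aaug A C#dim7

F major down to A major is a minor sixth; each chord root moves by that interval while the quality stays the same.
Faug: root F down a minor sixth → A, giving Aaug.
F: root F down a minor sixth → A, giving A.
Adim7: root A down a minor sixth → C#, giving C#dim7.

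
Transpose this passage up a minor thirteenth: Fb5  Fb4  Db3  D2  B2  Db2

Dbb7 Dbb6 Bbb4 Bb3 G4 Bbb3

Fb5 -> Dbb7
Fb4 -> Dbb6
Db3 -> Bbb4
D2 -> Bb3
B2 -> G4
Db2 -> Bbb3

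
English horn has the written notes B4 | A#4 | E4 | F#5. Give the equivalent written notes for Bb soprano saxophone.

F#4 E#4 B3 C#5

First find concert pitch: the English horn sounds a perfect fifth below written, so B4 A#4 E4 F#5 sounds E4 D#4 A3 B4.
Then write for Bb soprano saxophone: it sounds a major second below written, so the part must be a major second above concert.
E4 → F#4
D#4 → E#4
A3 → B3
B4 → C#5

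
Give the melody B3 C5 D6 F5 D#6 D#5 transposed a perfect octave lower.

B2 C4 D5 F4 D#5 D#4

B3 -> B2
C5 -> C4
D6 -> D5
F5 -> F4
D#6 -> D#5
D#5 -> D#4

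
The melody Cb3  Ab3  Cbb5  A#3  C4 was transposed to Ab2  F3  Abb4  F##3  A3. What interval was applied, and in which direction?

Take the first pair: Cb3 → Ab2. C to A spans 3 letter names, so the interval is some kind of third.
Ab2 to Cb3 is 3 semitones, which makes it a minor third; the second version is lower, so the direction is down.
Checking another pair — C4 → A3 — gives the same interval.

down a minor third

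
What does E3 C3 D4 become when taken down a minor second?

D#3 B2 C#4

E3: a second down reaches D, and 1 semitone makes it D#3.
A minor second down from C3 gives B2.
D4 down a minor second is C#4.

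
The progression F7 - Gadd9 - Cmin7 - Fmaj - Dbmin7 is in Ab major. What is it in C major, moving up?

A7 Badd9 Emin7 Amaj Fmin7

Ab major up to C major is a major third; each chord root moves by that interval while the quality stays the same.
F7: root F up a major third → A, giving A7.
Gadd9: root G up a major third → B, giving Badd9.
Cmin7: root C up a major third → E, giving Emin7.
Fmaj: root F up a major third → A, giving Amaj.
Dbmin7: root Db up a major third → F, giving Fmin7.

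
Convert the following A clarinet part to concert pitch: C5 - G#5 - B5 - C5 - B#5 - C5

A4 E#5 G#5 A4 G##5 A4

Written C4 on the A clarinet sounds as A3, a minor third lower; apply that shift to every note.
C5 to A4
G#5 to E#5
B5 to G#5
C5 to A4
B#5 to G##5
C5 to A4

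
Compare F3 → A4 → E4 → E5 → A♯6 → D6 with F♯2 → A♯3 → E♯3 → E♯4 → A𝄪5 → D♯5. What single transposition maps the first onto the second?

From F3 to F#2 is 8 letter names — an octave of some quality.
F#2 to F3 is 11 semitones, which makes it a diminished octave; the second version is lower, so the direction is down.
Checking another pair — D6 → D#5 — gives the same interval.

down a diminished octave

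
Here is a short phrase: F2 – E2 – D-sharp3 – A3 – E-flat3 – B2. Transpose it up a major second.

G2 F#2 E#3 B3 F3 C#3

F2 becomes G2
E2 becomes F#2
D#3 becomes E#3
A3 becomes B3
Eb3 becomes F3
B2 becomes C#3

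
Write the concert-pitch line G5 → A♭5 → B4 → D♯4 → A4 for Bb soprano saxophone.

A5 Bb5 C#5 E#4 B4

Written C4 sounds as Bb3 on the Bb soprano saxophone, so concert pitches are written a major second up.
G5 gives A5
Ab5 gives Bb5
B4 gives C#5
D#4 gives E#4
A4 gives B4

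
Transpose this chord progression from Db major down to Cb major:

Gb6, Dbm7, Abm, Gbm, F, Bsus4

Fb6 Cbm7 Gbm Fbm Eb Asus4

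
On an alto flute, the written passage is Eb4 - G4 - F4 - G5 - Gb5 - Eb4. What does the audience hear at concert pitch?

The alto flute sounds a perfect fourth below written, so transpose each written note down a perfect fourth.
Eb4 becomes Bb3
G4 becomes D4
F4 becomes C4
G5 becomes D5
Gb5 becomes Db5
Eb4 becomes Bb3

Bb3 D4 C4 D5 Db5 Bb3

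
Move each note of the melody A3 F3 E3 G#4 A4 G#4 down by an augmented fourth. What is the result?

Eb3 Cb3 Bb2 D4 Eb4 D4

A3 -> Eb3
F3 -> Cb3
E3 -> Bb2
G#4 -> D4
A4 -> Eb4
G#4 -> D4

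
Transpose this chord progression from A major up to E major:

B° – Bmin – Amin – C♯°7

F#° F#min Emin G#°7

A major up to E major is a perfect fifth; each chord root moves by that interval while the quality stays the same.
B°: root B up a perfect fifth → F#, giving F#°.
Bmin: root B up a perfect fifth → F#, giving F#min.
Amin: root A up a perfect fifth → E, giving Emin.
C♯°7: root C♯ up a perfect fifth → G#, giving G#°7.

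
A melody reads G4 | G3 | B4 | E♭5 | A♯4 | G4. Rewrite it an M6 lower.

A major sixth down from G4 gives Bb3.
G3: a sixth down reaches B, and 9 semitones makes it Bb2.
B4: a sixth down reaches D, and 9 semitones makes it D4.
A major sixth down from Eb5 gives Gb4.
A#4 down a major sixth is C#4.
G4: a sixth down reaches B, and 9 semitones makes it Bb3.

Bb3 Bb2 D4 Gb4 C#4 Bb3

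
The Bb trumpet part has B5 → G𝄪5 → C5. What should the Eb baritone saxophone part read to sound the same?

F#7 D##7 G6

First find concert pitch: the Bb trumpet sounds a major second below written, so B5 G𝄪5 C5 sounds A5 F##5 Bb4.
Then write for Eb baritone saxophone: it sounds a major thirteenth below written, so the part must be a major thirteenth above concert.
A5 → F#7
F##5 → D##7
Bb4 → G6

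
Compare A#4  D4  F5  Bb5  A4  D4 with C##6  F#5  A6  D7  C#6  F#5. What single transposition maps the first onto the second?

up a major tenth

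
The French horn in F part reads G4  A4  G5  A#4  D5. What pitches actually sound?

Written C4 on the French horn in F sounds as F3, a perfect fifth lower; apply that shift to every note.
G4 to C4
A4 to D4
G5 to C5
A#4 to D#4
D5 to G4

C4 D4 C5 D#4 G4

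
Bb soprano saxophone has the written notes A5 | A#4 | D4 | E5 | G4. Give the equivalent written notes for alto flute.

C6 C#5 F4 G5 Bb4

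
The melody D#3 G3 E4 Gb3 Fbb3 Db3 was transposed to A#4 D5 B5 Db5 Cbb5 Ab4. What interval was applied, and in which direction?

up a perfect twelfth

Take the first pair: D#3 → A#4. D to A spans 12 letter names, so the interval is some kind of twelfth.
D#3 to A#4 is 19 semitones, which makes it a perfect twelfth; the second version is higher, so the direction is up.
Checking another pair — Db3 → Ab4 — gives the same interval.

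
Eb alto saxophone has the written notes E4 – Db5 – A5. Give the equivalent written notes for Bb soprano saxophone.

First find concert pitch: the Eb alto saxophone sounds a major sixth below written, so E4 Db5 A5 sounds G3 Fb4 C5.
Then write for Bb soprano saxophone: it sounds a major second below written, so the part must be a major second above concert.
G3 → A3
Fb4 → Gb4
C5 → D5

A3 Gb4 D5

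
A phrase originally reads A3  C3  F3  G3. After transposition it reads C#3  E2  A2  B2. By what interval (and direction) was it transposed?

down a minor sixth

Take the first pair: A3 → C#3. A to C spans 6 letter names, so the interval is some kind of sixth.
C#3 to A3 is 8 semitones, which makes it a minor sixth; the second version is lower, so the direction is down.
Checking another pair — G3 → B2 — gives the same interval.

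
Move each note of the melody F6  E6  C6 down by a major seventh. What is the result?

Gb5 F5 Db5

F6 gives Gb5
E6 gives F5
C6 gives Db5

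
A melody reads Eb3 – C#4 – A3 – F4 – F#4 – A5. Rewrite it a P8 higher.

Eb4 C#5 A4 F5 F#5 A6

Eb3 → Eb4
C#4 → C#5
A3 → A4
F4 → F5
F#4 → F#5
A5 → A6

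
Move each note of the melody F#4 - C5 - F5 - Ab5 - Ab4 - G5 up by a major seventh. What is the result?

F#4 up a major seventh is E#5.
C5 up a major seventh is B5.
A major seventh up from F5 gives E6.
Ab5 up a major seventh is G6.
Ab4: a seventh up reaches G, and 11 semitones makes it G5.
A major seventh up from G5 gives F#6.

E#5 B5 E6 G6 G5 F#6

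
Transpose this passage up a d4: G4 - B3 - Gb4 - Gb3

G4 → Cb5
B3 → Eb4
Gb4 → Cbb5
Gb3 → Cbb4

Cb5 Eb4 Cbb5 Cbb4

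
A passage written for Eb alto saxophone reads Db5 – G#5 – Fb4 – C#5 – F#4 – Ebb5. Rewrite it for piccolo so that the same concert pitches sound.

Fb3 B3 Abb2 E3 A2 Gbb3

First find concert pitch: the Eb alto saxophone sounds a major sixth below written, so Db5 G#5 Fb4 C#5 F#4 Ebb5 sounds Fb4 B4 Abb3 E4 A3 Gbb4.
Then write for piccolo: it sounds a perfect octave above written, so the part must be a perfect octave below concert.
Fb4 → Fb3
B4 → B3
Abb3 → Abb2
E4 → E3
A3 → A2
Gbb4 → Gbb3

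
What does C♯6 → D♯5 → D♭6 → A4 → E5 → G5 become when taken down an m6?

A minor sixth down from C#6 gives E#5.
D#5 down a minor sixth is F##4.
Db6: a sixth down reaches F, and 8 semitones makes it F5.
A4 down a minor sixth is C#4.
E5: a sixth down reaches G, and 8 semitones makes it G#4.
A minor sixth down from G5 gives B4.

E#5 F##4 F5 C#4 G#4 B4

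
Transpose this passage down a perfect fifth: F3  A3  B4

Bb2 D3 E4

F3 -> Bb2
A3 -> D3
B4 -> E4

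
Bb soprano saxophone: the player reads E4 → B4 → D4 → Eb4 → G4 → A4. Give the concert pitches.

D4 A4 C4 Db4 F4 G4

Written C4 on the Bb soprano saxophone sounds as Bb3, a major second lower; apply that shift to every note.
E4 -> D4
B4 -> A4
D4 -> C4
Eb4 -> Db4
G4 -> F4
A4 -> G4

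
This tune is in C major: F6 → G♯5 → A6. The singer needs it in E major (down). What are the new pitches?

A5 B#4 C#6

From C down to E is a minor sixth; apply that to each pitch.
F6 -> A5
G#5 -> B#4
A6 -> C#6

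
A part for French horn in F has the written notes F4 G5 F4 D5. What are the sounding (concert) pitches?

Written C4 on the French horn in F sounds as F3, a perfect fifth lower; apply that shift to every note.
F4 gives Bb3
G5 gives C5
F4 gives Bb3
D5 gives G4

Bb3 C5 Bb3 G4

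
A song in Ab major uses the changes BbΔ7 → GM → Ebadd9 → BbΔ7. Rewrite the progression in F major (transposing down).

Ab major down to F major is a minor third; each chord root moves by that interval while the quality stays the same.
BbΔ7: root Bb down a minor third → G, giving GΔ7.
GM: root G down a minor third → E, giving EM.
Ebadd9: root Eb down a minor third → C, giving Cadd9.
BbΔ7: root Bb down a minor third → G, giving GΔ7.

GΔ7 EM Cadd9 GΔ7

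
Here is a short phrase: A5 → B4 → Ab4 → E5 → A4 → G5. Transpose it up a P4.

A5 gives D6
B4 gives E5
Ab4 gives Db5
E5 gives A5
A4 gives D5
G5 gives C6

D6 E5 Db5 A5 D5 C6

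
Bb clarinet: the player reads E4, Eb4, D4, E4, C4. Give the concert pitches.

D4 Db4 C4 D4 Bb3

The Bb clarinet sounds a major second below written, so transpose each written note down a major second.
E4 becomes D4
Eb4 becomes Db4
D4 becomes C4
E4 becomes D4
C4 becomes Bb3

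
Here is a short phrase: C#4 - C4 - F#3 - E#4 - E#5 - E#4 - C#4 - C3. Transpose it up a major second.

A major second up from C#4 gives D#4.
C4: a second up reaches D, and 2 semitones makes it D4.
F#3: a second up reaches G, and 2 semitones makes it G#3.
E#4: a second up reaches F, and 2 semitones makes it F##4.
A major second up from E#5 gives F##5.
E#4: a second up reaches F, and 2 semitones makes it F##4.
A major second up from C#4 gives D#4.
C3 up a major second is D3.

D#4 D4 G#3 F##4 F##5 F##4 D#4 D3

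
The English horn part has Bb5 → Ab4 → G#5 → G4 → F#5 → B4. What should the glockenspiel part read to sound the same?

Eb3 Db2 C#3 C2 B2 E2

First find concert pitch: the English horn sounds a perfect fifth below written, so Bb5 Ab4 G#5 G4 F#5 B4 sounds Eb5 Db4 C#5 C4 B4 E4.
Then write for glockenspiel: it sounds a perfect fifteenth above written, so the part must be a perfect fifteenth below concert.
Eb5 → Eb3
Db4 → Db2
C#5 → C#3
C4 → C2
B4 → B2
E4 → E2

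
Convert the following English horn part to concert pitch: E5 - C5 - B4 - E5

Written C4 on the English horn sounds as F3, a perfect fifth lower; apply that shift to every note.
E5 gives A4
C5 gives F4
B4 gives E4
E5 gives A4

A4 F4 E4 A4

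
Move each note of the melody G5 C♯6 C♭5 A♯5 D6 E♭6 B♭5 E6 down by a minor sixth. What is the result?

G5 to B4
C#6 to E#5
Cb5 to Eb4
A#5 to C##5
D6 to F#5
Eb6 to G5
Bb5 to D5
E6 to G#5

B4 E#5 Eb4 C##5 F#5 G5 D5 G#5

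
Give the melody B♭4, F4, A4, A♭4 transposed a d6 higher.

Bb4: a sixth up reaches G, and 7 semitones makes it Gbb5.
F4: a sixth up reaches D, and 7 semitones makes it Dbb5.
A4: a sixth up reaches F, and 7 semitones makes it Fb5.
Ab4: a sixth up reaches F, and 7 semitones makes it Fbb5.

Gbb5 Dbb5 Fb5 Fbb5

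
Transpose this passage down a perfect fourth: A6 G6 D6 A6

E6 D6 A5 E6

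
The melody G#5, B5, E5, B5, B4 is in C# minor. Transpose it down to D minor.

A4 C5 F4 C5 C4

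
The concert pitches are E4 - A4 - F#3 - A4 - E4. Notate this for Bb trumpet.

F#4 B4 G#3 B4 F#4

Written C4 sounds as Bb3 on the Bb trumpet, so concert pitches are written a major second up.
E4 -> F#4
A4 -> B4
F#3 -> G#3
A4 -> B4
E4 -> F#4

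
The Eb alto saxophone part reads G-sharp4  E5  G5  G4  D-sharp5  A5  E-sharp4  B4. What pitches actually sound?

The Eb alto saxophone sounds a major sixth below written, so transpose each written note down a major sixth.
G#4 to B3
E5 to G4
G5 to Bb4
G4 to Bb3
D#5 to F#4
A5 to C5
E#4 to G#3
B4 to D4

B3 G4 Bb4 Bb3 F#4 C5 G#3 D4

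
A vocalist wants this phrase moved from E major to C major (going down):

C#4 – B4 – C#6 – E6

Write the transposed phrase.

A3 G4 A5 C6

E major to C major down is a major third, so every note moves down by that interval.
C#4 gives A3
B4 gives G4
C#6 gives A5
E6 gives C6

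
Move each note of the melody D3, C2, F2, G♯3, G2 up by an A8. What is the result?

D#4 C#3 F#3 G##4 G#3

D3: an octave up reaches D, and 13 semitones makes it D#4.
C2 up an augmented octave is C#3.
F2: an octave up reaches F, and 13 semitones makes it F#3.
An augmented octave up from G#3 gives G##4.
G2: an octave up reaches G, and 13 semitones makes it G#3.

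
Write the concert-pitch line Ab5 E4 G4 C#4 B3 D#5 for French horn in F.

Written C4 sounds as F3 on the French horn in F, so concert pitches are written a perfect fifth up.
Ab5 → Eb6
E4 → B4
G4 → D5
C#4 → G#4
B3 → F#4
D#5 → A#5

Eb6 B4 D5 G#4 F#4 A#5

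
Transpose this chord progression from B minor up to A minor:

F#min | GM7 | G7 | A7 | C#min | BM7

B minor up to A minor is a minor seventh; each chord root moves by that interval while the quality stays the same.
F#min: root F# up a minor seventh → E, giving Emin.
GM7: root G up a minor seventh → F, giving FM7.
G7: root G up a minor seventh → F, giving F7.
A7: root A up a minor seventh → G, giving G7.
C#min: root C# up a minor seventh → B, giving Bmin.
BM7: root B up a minor seventh → A, giving AM7.

Emin FM7 F7 G7 Bmin AM7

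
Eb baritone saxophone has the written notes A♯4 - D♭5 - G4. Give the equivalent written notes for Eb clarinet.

First find concert pitch: the Eb baritone saxophone sounds a major thirteenth below written, so A♯4 D♭5 G4 sounds C#3 Fb3 Bb2.
Then write for Eb clarinet: it sounds a minor third above written, so the part must be a minor third below concert.
C#3 → A#2
Fb3 → Db3
Bb2 → G2

A#2 Db3 G2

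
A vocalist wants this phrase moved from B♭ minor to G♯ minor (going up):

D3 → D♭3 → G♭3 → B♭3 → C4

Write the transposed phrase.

B#3 B3 E4 G#4 A#4

B♭ minor to G♯ minor up is an augmented sixth, so every note moves up by that interval.
D3 becomes B#3
Db3 becomes B3
Gb3 becomes E4
Bb3 becomes G#4
C4 becomes A#4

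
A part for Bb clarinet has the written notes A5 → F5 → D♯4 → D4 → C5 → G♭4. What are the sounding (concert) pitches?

G5 Eb5 C#4 C4 Bb4 Fb4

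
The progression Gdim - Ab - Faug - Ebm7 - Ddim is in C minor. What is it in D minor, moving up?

Adim Bb Gaug Fm7 Edim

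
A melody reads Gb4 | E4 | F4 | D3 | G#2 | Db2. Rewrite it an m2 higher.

Abb4 F4 Gb4 Eb3 A2 Ebb2

Gb4: a second up reaches A, and 1 semitone makes it Abb4.
E4: a second up reaches F, and 1 semitone makes it F4.
F4: a second up reaches G, and 1 semitone makes it Gb4.
D3: a second up reaches E, and 1 semitone makes it Eb3.
A minor second up from G#2 gives A2.
Db2: a second up reaches E, and 1 semitone makes it Ebb2.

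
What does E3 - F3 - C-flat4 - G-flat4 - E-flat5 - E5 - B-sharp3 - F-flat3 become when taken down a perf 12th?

A1 Bb1 Fb2 Cb3 Ab3 A3 E#2 Bbb1

E3 down a perfect twelfth is A1.
F3: a twelfth down reaches B, and 19 semitones makes it Bb1.
Cb4: a twelfth down reaches F, and 19 semitones makes it Fb2.
A perfect twelfth down from Gb4 gives Cb3.
A perfect twelfth down from Eb5 gives Ab3.
A perfect twelfth down from E5 gives A3.
B#3 down a perfect twelfth is E#2.
Fb3: a twelfth down reaches B, and 19 semitones makes it Bbb1.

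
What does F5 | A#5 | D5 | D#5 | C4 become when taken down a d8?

F5 to F#4
A#5 to A##4
D5 to D#4
D#5 to D##4
C4 to C#3

F#4 A##4 D#4 D##4 C#3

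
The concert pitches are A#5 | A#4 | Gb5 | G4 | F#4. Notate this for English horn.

The English horn sounds a perfect fifth below written, so the written part must be a perfect fifth above concert — transpose each note up.
A#5 becomes E#6
A#4 becomes E#5
Gb5 becomes Db6
G4 becomes D5
F#4 becomes C#5

E#6 E#5 Db6 D5 C#5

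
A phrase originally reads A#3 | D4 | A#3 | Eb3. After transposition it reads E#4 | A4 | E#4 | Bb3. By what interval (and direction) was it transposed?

From A#3 to E#4 is 5 letter names — a fifth of some quality.
A#3 to E#4 is 7 semitones, which makes it a perfect fifth; the second version is higher, so the direction is up.
Checking another pair — Eb3 → Bb3 — gives the same interval.

up a perfect fifth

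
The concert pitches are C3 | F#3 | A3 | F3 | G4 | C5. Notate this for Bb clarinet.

Written C4 sounds as Bb3 on the Bb clarinet, so concert pitches are written a major second up.
C3 becomes D3
F#3 becomes G#3
A3 becomes B3
F3 becomes G3
G4 becomes A4
C5 becomes D5

D3 G#3 B3 G3 A4 D5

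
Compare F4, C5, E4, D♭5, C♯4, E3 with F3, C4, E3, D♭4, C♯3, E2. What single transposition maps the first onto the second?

From F4 to F3 is 8 letter names — an octave of some quality.
F3 to F4 is 12 semitones, which makes it a perfect octave; the second version is lower, so the direction is down.
Checking another pair — E3 → E2 — gives the same interval.

down a perfect octave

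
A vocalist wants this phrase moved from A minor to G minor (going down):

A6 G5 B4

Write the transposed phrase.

G6 F5 A4

From A down to G is a major second; apply that to each pitch.
A6 gives G6
G5 gives F5
B4 gives A4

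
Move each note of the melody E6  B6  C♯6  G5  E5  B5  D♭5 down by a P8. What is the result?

E6: an octave down reaches E, and 12 semitones makes it E5.
B6 down a perfect octave is B5.
C#6 down a perfect octave is C#5.
G5 down a perfect octave is G4.
E5 down a perfect octave is E4.
B5: an octave down reaches B, and 12 semitones makes it B4.
A perfect octave down from Db5 gives Db4.

E5 B5 C#5 G4 E4 B4 Db4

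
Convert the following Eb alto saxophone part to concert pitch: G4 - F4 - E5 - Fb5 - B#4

Bb3 Ab3 G4 Abb4 D#4

Written C4 on the Eb alto saxophone sounds as Eb3, a major sixth lower; apply that shift to every note.
G4 -> Bb3
F4 -> Ab3
E5 -> G4
Fb5 -> Abb4
B#4 -> D#4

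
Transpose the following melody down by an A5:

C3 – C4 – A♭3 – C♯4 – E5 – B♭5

Fb2 Fb3 Dbb3 F3 Ab4 Ebb5

C3 -> Fb2
C4 -> Fb3
Ab3 -> Dbb3
C#4 -> F3
E5 -> Ab4
Bb5 -> Ebb5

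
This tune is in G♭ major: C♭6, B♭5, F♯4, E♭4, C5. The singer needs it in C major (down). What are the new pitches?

G♭ major to C major down is a diminished fifth, so every note moves down by that interval.
Cb6 becomes F5
Bb5 becomes E5
F#4 becomes B#3
Eb4 becomes A3
C5 becomes F#4

F5 E5 B#3 A3 F#4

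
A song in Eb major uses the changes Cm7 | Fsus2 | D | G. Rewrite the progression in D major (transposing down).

Bm7 Esus2 C# F#

Eb major down to D major is a minor second; each chord root moves by that interval while the quality stays the same.
Cm7: root C down a minor second → B, giving Bm7.
Fsus2: root F down a minor second → E, giving Esus2.
D: root D down a minor second → C#, giving C#.
G: root G down a minor second → F#, giving F#.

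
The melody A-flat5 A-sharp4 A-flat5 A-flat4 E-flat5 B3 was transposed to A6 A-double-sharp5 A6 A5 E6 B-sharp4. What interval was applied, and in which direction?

Take the first pair: Ab5 → A6. A to A spans 8 letter names, so the interval is some kind of octave.
Ab5 to A6 is 13 semitones, which makes it an augmented octave; the second version is higher, so the direction is up.
Checking another pair — B3 → B#4 — gives the same interval.

up an augmented octave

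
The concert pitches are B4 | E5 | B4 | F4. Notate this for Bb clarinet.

The Bb clarinet sounds a major second below written, so the written part must be a major second above concert — transpose each note up.
B4 → C#5
E5 → F#5
B4 → C#5
F4 → G4

C#5 F#5 C#5 G4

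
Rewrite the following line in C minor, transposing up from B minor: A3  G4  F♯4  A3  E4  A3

Bb3 Ab4 G4 Bb3 F4 Bb3

From B up to C is a minor second; apply that to each pitch.
A3 gives Bb3
G4 gives Ab4
F#4 gives G4
A3 gives Bb3
E4 gives F4
A3 gives Bb3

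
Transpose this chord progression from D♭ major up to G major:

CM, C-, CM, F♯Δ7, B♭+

F#M F#- F#M B#Δ7 E+

D♭ major up to G major is an augmented fourth; each chord root moves by that interval while the quality stays the same.
CM: root C up an augmented fourth → F#, giving F#M.
C-: root C up an augmented fourth → F#, giving F#-.
CM: root C up an augmented fourth → F#, giving F#M.
F♯Δ7: root F♯ up an augmented fourth → B#, giving B#Δ7.
B♭+: root B♭ up an augmented fourth → E, giving E+.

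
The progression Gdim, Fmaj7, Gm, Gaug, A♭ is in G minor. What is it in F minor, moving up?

Fdim Ebmaj7 Fm Faug Gb

G minor up to F minor is a minor seventh; each chord root moves by that interval while the quality stays the same.
Gdim: root G up a minor seventh → F, giving Fdim.
Fmaj7: root F up a minor seventh → Eb, giving Ebmaj7.
Gm: root G up a minor seventh → F, giving Fm.
Gaug: root G up a minor seventh → F, giving Faug.
A♭: root A♭ up a minor seventh → Gb, giving Gb.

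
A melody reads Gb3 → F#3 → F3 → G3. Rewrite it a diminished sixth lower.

B2 A##2 A#2 B#2

Gb3 becomes B2
F#3 becomes A##2
F3 becomes A#2
G3 becomes B#2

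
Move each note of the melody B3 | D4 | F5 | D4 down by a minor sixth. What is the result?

D#3 F#3 A4 F#3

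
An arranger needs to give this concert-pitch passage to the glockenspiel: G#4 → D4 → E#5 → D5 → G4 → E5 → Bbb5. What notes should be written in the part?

G#2 D2 E#3 D3 G2 E3 Bbb3

The glockenspiel sounds a perfect fifteenth above written, so the written part must be a perfect fifteenth below concert — transpose each note down.
G#4 to G#2
D4 to D2
E#5 to E#3
D5 to D3
G4 to G2
E5 to E3
Bbb5 to Bbb3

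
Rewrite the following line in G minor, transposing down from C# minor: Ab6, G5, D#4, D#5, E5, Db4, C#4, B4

C# minor to G minor down is an augmented fourth, so every note moves down by that interval.
Ab6 gives Ebb6
G5 gives Db5
D#4 gives A3
D#5 gives A4
E5 gives Bb4
Db4 gives Abb3
C#4 gives G3
B4 gives F4

Ebb6 Db5 A3 A4 Bb4 Abb3 G3 F4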